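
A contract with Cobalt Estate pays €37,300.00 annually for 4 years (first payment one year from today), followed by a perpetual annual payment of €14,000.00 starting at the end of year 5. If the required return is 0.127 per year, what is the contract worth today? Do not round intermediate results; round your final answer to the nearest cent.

€179975.63

PV of 4-year annuity: €37,300.00 × [1 − (1+0.127)^−4] / 0.127 = 111642.92188
Perpetuity value at year 4: €14,000.00 / 0.127 = 110236.22047
PV of perpetuity: 110236.22047 / (1+0.127)^4 = 68332.71092
Total PV = 111642.92188 + 68332.71092 = 179975.63280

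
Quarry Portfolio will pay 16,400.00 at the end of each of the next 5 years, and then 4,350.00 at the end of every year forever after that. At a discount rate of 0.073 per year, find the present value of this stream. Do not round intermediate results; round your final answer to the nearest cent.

108602.07

PV of 5-year annuity: 16,400.00 × [1 − (1+0.073)^−5] / 0.073 = 66706.53487
Perpetuity value at year 5: 4,350.00 / 0.073 = 59589.04110
PV of perpetuity: 59589.04110 / (1+0.073)^5 = 41895.53947
Total PV = 66706.53487 + 41895.53947 = 108602.07434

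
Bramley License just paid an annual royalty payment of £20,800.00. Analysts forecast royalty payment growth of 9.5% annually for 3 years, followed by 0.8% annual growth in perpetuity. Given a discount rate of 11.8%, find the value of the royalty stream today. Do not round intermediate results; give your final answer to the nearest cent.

£238948.02

D_1 = 22776.00000
D_2 = 24939.72000
D_3 = 27308.99340
Terminal value at year 3: TV = D_3×(1+g_2)/(r−g_2) = 27527.46535/0.11 = 250249.68497
P_0 = D_1/(1+r)^1 + D_2/(1+r)^2 + D_3/(1+r)^3 + TV/(1+r)^3
    = 20372.09302 + 19952.98914 + 19542.50725 + 179080.43011 = 238948.01953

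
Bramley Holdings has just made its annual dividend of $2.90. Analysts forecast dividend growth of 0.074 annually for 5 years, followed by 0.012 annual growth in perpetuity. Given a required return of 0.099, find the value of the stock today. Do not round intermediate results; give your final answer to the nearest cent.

$43.61

D_1 = 3.11460
D_2 = 3.34508
D_3 = 3.59262
D_4 = 3.85847
D_5 = 4.14400
Terminal value at year 5: TV = D_5×(1+g_2)/(r−g_2) = 4.19372/0.087 = 48.20373
P_0 = D_1/(1+r)^1 + D_2/(1+r)^2 + D_3/(1+r)^3 + D_4/(1+r)^4 + D_5/(1+r)^5 + TV/(1+r)^5
    = 2.83403 + 2.76956 + 2.70656 + 2.64499 + 2.58482 + 30.06715 = 43.60712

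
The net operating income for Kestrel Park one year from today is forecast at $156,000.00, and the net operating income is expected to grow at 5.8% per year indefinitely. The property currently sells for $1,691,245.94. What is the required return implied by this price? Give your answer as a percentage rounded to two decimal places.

15.02%

P = D₁/(r − g) ⇒ r = D₁/P + g = $156,000.0000/$1,691,245.94 + 0.058 = 0.092240 + 0.058 = 0.150240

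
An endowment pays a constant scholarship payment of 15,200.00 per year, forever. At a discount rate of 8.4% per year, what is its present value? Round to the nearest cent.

180952.38

Level perpetuity: PV = C / r = 15,200.00 / 0.084 = 180,952.38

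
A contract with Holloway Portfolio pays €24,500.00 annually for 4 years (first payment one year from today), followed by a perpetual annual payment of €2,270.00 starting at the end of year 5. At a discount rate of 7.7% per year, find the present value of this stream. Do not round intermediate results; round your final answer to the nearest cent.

€103603.46

PV of 4-year annuity: €24,500.00 × [1 − (1+0.077)^−4] / 0.077 = 81691.94630
Perpetuity value at year 4: €2,270.00 / 0.077 = 29480.51948
PV of perpetuity: 29480.51948 / (1+0.077)^4 = 21911.51058
Total PV = 81691.94630 + 21911.51058 = 103603.45688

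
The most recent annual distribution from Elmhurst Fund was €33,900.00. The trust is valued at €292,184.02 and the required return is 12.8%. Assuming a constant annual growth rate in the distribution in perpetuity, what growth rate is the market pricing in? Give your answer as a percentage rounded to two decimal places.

P = D₀(1+g)/(r−g) ⇒ P(r−g) = D₀(1+g) ⇒ g(P+D₀) = P·r − D₀
g = (P·r − D₀)/(P + D₀) = (€292,184.02×0.128 − €33,900.00) / (€292,184.02 + €33,900.00) = 0.010732

1.07%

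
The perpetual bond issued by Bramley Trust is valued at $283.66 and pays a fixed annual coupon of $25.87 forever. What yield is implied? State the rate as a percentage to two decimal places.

P = C/r ⇒ r = C/P = $25.87/$283.66 = 0.091201

9.12%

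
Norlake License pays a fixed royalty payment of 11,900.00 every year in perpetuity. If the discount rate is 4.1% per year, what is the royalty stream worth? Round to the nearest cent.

Level perpetuity: PV = C / r = 11,900.00 / 0.041 = 290,243.90

290243.90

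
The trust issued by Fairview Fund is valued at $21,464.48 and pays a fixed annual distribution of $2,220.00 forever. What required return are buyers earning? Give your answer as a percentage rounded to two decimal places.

10.34%

P = C/r ⇒ r = C/P = $2,220.00/$21,464.48 = 0.103427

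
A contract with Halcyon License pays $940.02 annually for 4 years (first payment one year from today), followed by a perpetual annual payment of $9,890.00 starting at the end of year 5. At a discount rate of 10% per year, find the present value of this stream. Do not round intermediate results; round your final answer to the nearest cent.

PV of 4-year annuity: $940.02 × [1 − (1+0.1)^−4] / 0.1 = 2979.73692
Perpetuity value at year 4: $9,890.00 / 0.1 = 98900.00000
PV of perpetuity: 98900.00000 / (1+0.1)^4 = 67550.03074
Total PV = 2979.73692 + 67550.03074 = 70529.76765

$70529.77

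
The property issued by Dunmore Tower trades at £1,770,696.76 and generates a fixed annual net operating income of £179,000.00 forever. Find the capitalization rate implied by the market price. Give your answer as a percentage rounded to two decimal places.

10.11%

P = C/r ⇒ r = C/P = £179,000.00/£1,770,696.76 = 0.101090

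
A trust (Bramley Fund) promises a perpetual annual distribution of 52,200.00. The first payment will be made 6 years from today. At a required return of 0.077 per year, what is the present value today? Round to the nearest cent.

Value at end of year 5: C / r = 52,200.00 / 0.077 = 677,922.0779
Discount to today: PV = 677,922.0779 / (1 + 0.077)^5 = 677,922.0779 / 1.449034 = 467,844.21

467844.21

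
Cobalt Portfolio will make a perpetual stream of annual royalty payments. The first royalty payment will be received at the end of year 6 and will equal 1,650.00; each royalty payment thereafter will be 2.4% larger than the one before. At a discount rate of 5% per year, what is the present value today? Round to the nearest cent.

49723.78

Value at end of year 5: C₁ / (r − g) = 1,650.00 / (0.05 − 0.024) = 63,461.5385
Discount to today: PV = 63,461.5385 / (1 + 0.05)^5 = 63,461.5385 / 1.276282 = 49,723.78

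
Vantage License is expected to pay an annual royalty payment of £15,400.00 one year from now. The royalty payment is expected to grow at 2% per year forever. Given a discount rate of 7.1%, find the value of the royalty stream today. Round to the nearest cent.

Growing perpetuity: P = D₁ / (r − g) = £15,400.0000 / (0.071 − 0.02) = £301,960.78

£301960.78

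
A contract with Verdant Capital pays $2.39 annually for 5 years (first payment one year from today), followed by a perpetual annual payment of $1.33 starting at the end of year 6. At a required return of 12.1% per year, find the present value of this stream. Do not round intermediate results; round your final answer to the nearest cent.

PV of 5-year annuity: $2.39 × [1 − (1+0.121)^−5] / 0.121 = 8.59411
Perpetuity value at year 5: $1.33 / 0.121 = 10.99174
PV of perpetuity: 10.99174 / (1+0.121)^5 = 6.20924
Total PV = 8.59411 + 6.20924 = 14.80335

$14.80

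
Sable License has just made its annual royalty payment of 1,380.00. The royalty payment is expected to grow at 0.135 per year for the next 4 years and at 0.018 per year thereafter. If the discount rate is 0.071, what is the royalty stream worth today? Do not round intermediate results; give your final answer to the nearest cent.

D_1 = 1566.30000
D_2 = 1777.75050
D_3 = 2017.74682
D_4 = 2290.14264
Terminal value at year 4: TV = D_4×(1+g_2)/(r−g_2) = 2331.36521/0.053 = 43988.02274
P_0 = D_1/(1+r)^1 + D_2/(1+r)^2 + D_3/(1+r)^3 + D_4/(1+r)^4 + TV/(1+r)^4
    = 1462.46499 + 1549.85785 + 1642.47307 + 1740.62272 + 33433.09309 = 39828.51173

39828.51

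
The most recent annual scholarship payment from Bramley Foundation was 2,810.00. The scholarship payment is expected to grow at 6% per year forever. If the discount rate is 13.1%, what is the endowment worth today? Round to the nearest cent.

D₁ = D₀ × (1 + g) = 2,810.00 × 1.06 = 2,978.6000
Growing perpetuity: P = D₁ / (r − g) = 2,978.6000 / (0.131 − 0.06) = 41,952.11

41952.11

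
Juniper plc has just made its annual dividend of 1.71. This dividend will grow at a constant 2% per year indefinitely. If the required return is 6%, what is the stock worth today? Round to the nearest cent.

D₁ = D₀ × (1 + g) = 1.71 × 1.02 = 1.7442
Growing perpetuity: P = D₁ / (r − g) = 1.7442 / (0.06 − 0.02) = 43.61

43.61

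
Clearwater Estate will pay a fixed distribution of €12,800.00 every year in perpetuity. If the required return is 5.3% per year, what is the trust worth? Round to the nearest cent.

Level perpetuity: PV = C / r = €12,800.00 / 0.053 = €241,509.43

€241509.43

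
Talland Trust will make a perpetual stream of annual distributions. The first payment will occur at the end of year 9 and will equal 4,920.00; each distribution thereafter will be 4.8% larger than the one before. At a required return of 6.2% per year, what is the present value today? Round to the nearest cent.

Value at end of year 8: C₁ / (r − g) = 4,920.00 / (0.062 − 0.048) = 351,428.5714
Discount to today: PV = 351,428.5714 / (1 + 0.062)^8 = 351,428.5714 / 1.618066 = 217,190.55

217190.55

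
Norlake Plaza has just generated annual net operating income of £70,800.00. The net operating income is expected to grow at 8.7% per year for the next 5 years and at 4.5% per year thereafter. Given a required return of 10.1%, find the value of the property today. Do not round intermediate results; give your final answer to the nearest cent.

£1580011.84

D_1 = 76959.60000
D_2 = 83655.08520
D_3 = 90933.07761
D_4 = 98844.25536
D_5 = 107443.70558
Terminal value at year 5: TV = D_5×(1+g_2)/(r−g_2) = 112278.67233/0.056 = 2004976.29165
P_0 = D_1/(1+r)^1 + D_2/(1+r)^2 + D_3/(1+r)^3 + D_4/(1+r)^4 + D_5/(1+r)^5 + TV/(1+r)^5
    = 69899.72752 + 69010.90265 + 68133.37982 + 67267.01531 + 66411.66725 + 1239289.14785 = 1580011.84040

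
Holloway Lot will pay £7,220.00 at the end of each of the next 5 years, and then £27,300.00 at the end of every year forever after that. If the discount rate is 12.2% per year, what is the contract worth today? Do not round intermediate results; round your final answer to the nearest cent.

£151743.79

PV of 5-year annuity: £7,220.00 × [1 − (1+0.122)^−5] / 0.122 = 25898.04692
Perpetuity value at year 5: £27,300.00 / 0.122 = 223770.49180
PV of perpetuity: 223770.49180 / (1+0.122)^5 = 125845.74374
Total PV = 25898.04692 + 125845.74374 = 151743.79067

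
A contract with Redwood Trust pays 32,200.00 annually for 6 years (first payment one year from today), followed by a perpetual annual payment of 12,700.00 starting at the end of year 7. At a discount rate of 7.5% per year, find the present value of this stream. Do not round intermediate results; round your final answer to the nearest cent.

PV of 6-year annuity: 32,200.00 × [1 − (1+0.075)^−6] / 0.075 = 151141.85474
Perpetuity value at year 6: 12,700.00 / 0.075 = 169333.33333
PV of perpetuity: 169333.33333 / (1+0.075)^6 = 109721.48379
Total PV = 151141.85474 + 109721.48379 = 260863.33853

260863.34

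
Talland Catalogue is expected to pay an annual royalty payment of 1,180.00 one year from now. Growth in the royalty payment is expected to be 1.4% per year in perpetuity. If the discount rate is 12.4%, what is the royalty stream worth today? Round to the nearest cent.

10727.27

Growing perpetuity: P = D₁ / (r − g) = 1,180.0000 / (0.124 − 0.014) = 10,727.27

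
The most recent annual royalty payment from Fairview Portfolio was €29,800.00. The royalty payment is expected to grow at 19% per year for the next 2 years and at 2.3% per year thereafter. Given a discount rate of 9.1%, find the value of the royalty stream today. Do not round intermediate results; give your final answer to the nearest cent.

€601326.31

D_1 = 35462.00000
D_2 = 42199.78000
Terminal value at year 2: TV = D_2×(1+g_2)/(r−g_2) = 43170.37494/0.068 = 634858.45500
P_0 = D_1/(1+r)^1 + D_2/(1+r)^2 + TV/(1+r)^2
    = 32504.12466 + 35453.62818 + 533368.55331 = 601326.30614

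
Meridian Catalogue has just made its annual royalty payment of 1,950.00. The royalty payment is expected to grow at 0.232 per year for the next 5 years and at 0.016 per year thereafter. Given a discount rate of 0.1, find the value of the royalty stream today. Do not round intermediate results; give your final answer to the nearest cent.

D_1 = 2402.40000
D_2 = 2959.75680
D_3 = 3646.42038
D_4 = 4492.38991
D_5 = 5534.62436
Terminal value at year 5: TV = D_5×(1+g_2)/(r−g_2) = 5623.17835/0.084 = 66942.59944
P_0 = D_1/(1+r)^1 + D_2/(1+r)^2 + D_3/(1+r)^3 + D_4/(1+r)^4 + D_5/(1+r)^5 + TV/(1+r)^5
    = 2184.00000 + 2446.08000 + 2739.60960 + 3068.36275 + 3436.56628 + 41566.08741 = 55440.70605

55440.71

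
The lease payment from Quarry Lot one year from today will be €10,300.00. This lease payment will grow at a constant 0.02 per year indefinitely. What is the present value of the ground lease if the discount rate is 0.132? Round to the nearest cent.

Growing perpetuity: P = D₁ / (r − g) = €10,300.0000 / (0.132 − 0.02) = €91,964.29

€91964.29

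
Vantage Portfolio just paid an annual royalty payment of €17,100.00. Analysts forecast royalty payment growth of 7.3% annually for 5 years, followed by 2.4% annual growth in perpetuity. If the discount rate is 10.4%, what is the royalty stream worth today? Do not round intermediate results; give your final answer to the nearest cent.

€268389.18

D_1 = 18348.30000
D_2 = 19687.72590
D_3 = 21124.92989
D_4 = 22667.04977
D_5 = 24321.74441
Terminal value at year 5: TV = D_5×(1+g_2)/(r−g_2) = 24905.46627/0.08 = 311318.32840
P_0 = D_1/(1+r)^1 + D_2/(1+r)^2 + D_3/(1+r)^3 + D_4/(1+r)^4 + D_5/(1+r)^5 + TV/(1+r)^5
    = 16619.83696 + 16153.15675 + 15699.58079 + 15258.74111 + 14830.28009 + 189827.58511 = 268389.18081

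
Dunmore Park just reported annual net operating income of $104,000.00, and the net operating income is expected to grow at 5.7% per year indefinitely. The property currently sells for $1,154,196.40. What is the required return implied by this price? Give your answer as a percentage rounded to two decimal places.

D₁ = $104,000.00 × 1.057 = $109,928.0000
P = D₁/(r − g) ⇒ r = D₁/P + g = $109,928.0000/$1,154,196.40 + 0.057 = 0.095242 + 0.057 = 0.152242

15.22%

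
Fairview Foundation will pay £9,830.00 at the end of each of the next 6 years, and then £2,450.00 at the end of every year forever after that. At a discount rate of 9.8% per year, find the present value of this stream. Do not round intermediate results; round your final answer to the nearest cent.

£57331.09

PV of 6-year annuity: £9,830.00 × [1 − (1+0.098)^−6] / 0.098 = 43064.30670
Perpetuity value at year 6: £2,450.00 / 0.098 = 25000.00000
PV of perpetuity: 25000.00000 / (1+0.098)^6 = 14266.78012
Total PV = 43064.30670 + 14266.78012 = 57331.08682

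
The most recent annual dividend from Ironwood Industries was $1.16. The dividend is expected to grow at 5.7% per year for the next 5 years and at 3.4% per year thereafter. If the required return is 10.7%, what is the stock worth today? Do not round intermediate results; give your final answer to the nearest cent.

$18.10

D_1 = 1.22612
D_2 = 1.29601
D_3 = 1.36988
D_4 = 1.44796
D_5 = 1.53050
Terminal value at year 5: TV = D_5×(1+g_2)/(r−g_2) = 1.58254/0.073 = 21.67857
P_0 = D_1/(1+r)^1 + D_2/(1+r)^2 + D_3/(1+r)^3 + D_4/(1+r)^4 + D_5/(1+r)^5 + TV/(1+r)^5
    = 1.10761 + 1.05758 + 1.00981 + 0.96420 + 0.92065 + 13.04045 = 18.10029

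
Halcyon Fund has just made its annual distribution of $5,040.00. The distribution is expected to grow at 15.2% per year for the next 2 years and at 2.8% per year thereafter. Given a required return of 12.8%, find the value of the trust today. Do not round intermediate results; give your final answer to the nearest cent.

$64443.37

D_1 = 5806.08000
D_2 = 6688.60416
Terminal value at year 2: TV = D_2×(1+g_2)/(r−g_2) = 6875.88508/0.1 = 68758.85076
P_0 = D_1/(1+r)^1 + D_2/(1+r)^2 + TV/(1+r)^2
    = 5147.23404 + 5256.74966 + 54039.38651 = 64443.37021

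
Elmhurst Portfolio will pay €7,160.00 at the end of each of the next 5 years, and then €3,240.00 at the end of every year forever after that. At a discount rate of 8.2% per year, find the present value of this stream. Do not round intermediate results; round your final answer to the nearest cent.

€55081.46

PV of 5-year annuity: €7,160.00 × [1 − (1+0.082)^−5] / 0.082 = 28437.74227
Perpetuity value at year 5: €3,240.00 / 0.082 = 39512.19512
PV of perpetuity: 39512.19512 / (1+0.082)^5 = 26643.71957
Total PV = 28437.74227 + 26643.71957 = 55081.46184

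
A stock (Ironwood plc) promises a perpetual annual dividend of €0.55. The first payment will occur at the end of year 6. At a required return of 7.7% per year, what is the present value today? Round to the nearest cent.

€4.93

Value at end of year 5: C / r = €0.55 / 0.077 = €7.1429
Discount to today: PV = €7.1429 / (1 + 0.077)^5 = €7.1429 / 1.449034 = €4.93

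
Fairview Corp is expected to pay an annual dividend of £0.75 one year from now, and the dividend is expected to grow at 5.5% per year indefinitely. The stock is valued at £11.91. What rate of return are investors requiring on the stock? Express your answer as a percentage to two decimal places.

P = D₁/(r − g) ⇒ r = D₁/P + g = £0.7500/£11.91 + 0.055 = 0.062972 + 0.055 = 0.117972

11.80%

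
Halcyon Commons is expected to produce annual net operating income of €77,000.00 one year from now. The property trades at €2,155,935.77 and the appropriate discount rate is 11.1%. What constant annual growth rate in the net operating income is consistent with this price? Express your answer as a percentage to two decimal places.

7.53%

P = D₁/(r−g) ⇒ g = r − D₁/P = 0.111 − €77,000.00/€2,155,935.77 = 0.075285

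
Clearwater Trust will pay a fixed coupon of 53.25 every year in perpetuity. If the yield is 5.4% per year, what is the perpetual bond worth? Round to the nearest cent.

Level perpetuity: PV = C / r = 53.25 / 0.054 = 986.11

986.11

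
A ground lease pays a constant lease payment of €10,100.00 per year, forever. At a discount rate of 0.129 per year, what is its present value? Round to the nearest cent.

€78294.57

Level perpetuity: PV = C / r = €10,100.00 / 0.129 = €78,294.57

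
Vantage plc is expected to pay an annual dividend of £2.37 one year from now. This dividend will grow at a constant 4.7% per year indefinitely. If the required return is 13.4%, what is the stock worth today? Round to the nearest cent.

Growing perpetuity: P = D₁ / (r − g) = £2.3700 / (0.134 − 0.047) = £27.24

£27.24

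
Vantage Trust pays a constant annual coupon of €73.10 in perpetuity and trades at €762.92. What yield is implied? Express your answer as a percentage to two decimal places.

P = C/r ⇒ r = C/P = €73.10/€762.92 = 0.095816

9.58%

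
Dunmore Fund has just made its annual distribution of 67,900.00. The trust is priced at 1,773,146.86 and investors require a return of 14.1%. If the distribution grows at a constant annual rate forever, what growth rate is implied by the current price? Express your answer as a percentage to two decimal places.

9.89%

P = D₀(1+g)/(r−g) ⇒ P(r−g) = D₀(1+g) ⇒ g(P+D₀) = P·r − D₀
g = (P·r − D₀)/(P + D₀) = (1,773,146.86×0.141 − 67,900.00) / (1,773,146.86 + 67,900.00) = 0.098919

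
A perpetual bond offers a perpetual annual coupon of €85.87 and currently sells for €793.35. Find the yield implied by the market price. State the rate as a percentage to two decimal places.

P = C/r ⇒ r = C/P = €85.87/€793.35 = 0.108237

10.82%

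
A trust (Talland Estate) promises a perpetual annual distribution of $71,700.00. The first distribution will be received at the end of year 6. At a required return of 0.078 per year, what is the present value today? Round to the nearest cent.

Value at end of year 5: C / r = $71,700.00 / 0.078 = $919,230.7692
Discount to today: PV = $919,230.7692 / (1 + 0.078)^5 = $919,230.7692 / 1.455773 = $631,438.05

$631438.05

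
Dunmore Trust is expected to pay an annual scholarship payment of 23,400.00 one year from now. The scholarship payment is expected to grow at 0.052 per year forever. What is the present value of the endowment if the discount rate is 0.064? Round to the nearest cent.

Growing perpetuity: P = D₁ / (r − g) = 23,400.0000 / (0.064 − 0.052) = 1,950,000.00

1950000.00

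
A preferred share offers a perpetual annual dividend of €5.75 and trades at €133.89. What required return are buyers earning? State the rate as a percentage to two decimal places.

P = C/r ⇒ r = C/P = €5.75/€133.89 = 0.042946

4.29%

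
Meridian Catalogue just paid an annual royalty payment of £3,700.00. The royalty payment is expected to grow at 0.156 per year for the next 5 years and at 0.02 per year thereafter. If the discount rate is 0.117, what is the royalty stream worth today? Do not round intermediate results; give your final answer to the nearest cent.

D_1 = 4277.20000
D_2 = 4944.44320
D_3 = 5715.77634
D_4 = 6607.43745
D_5 = 7638.19769
Terminal value at year 5: TV = D_5×(1+g_2)/(r−g_2) = 7790.96164/0.097 = 80319.19220
P_0 = D_1/(1+r)^1 + D_2/(1+r)^2 + D_3/(1+r)^3 + D_4/(1+r)^4 + D_5/(1+r)^5 + TV/(1+r)^5
    = 3829.18532 + 3962.88113 + 4101.24493 + 4244.43970 + 4392.63410 + 46190.58541 = 66720.97059

£66720.97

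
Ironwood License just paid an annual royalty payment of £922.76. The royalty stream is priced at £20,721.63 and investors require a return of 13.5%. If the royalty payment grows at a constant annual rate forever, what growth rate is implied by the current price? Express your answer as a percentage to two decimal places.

P = D₀(1+g)/(r−g) ⇒ P(r−g) = D₀(1+g) ⇒ g(P+D₀) = P·r − D₀
g = (P·r − D₀)/(P + D₀) = (£20,721.63×0.135 − £922.76) / (£20,721.63 + £922.76) = 0.086612

8.66%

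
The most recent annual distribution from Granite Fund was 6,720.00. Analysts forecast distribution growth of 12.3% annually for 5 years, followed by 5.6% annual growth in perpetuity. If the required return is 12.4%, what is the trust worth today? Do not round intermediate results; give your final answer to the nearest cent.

137404.67

D_1 = 7546.56000
D_2 = 8474.78688
D_3 = 9517.18567
D_4 = 10687.79950
D_5 = 12002.39884
Terminal value at year 5: TV = D_5×(1+g_2)/(r−g_2) = 12674.53318/0.068 = 186390.19378
P_0 = D_1/(1+r)^1 + D_2/(1+r)^2 + D_3/(1+r)^3 + D_4/(1+r)^4 + D_5/(1+r)^5 + TV/(1+r)^5
    = 6714.02135 + 6708.04802 + 6702.08001 + 6696.11730 + 6690.15991 + 103894.24794 = 137404.67453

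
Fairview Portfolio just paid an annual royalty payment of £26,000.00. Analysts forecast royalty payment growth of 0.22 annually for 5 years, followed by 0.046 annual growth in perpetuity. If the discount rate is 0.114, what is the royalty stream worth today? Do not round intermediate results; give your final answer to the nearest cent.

D_1 = 31720.00000
D_2 = 38698.40000
D_3 = 47212.04800
D_4 = 57598.69856
D_5 = 70270.41224
Terminal value at year 5: TV = D_5×(1+g_2)/(r−g_2) = 73502.85121/0.068 = 1080924.28245
P_0 = D_1/(1+r)^1 + D_2/(1+r)^2 + D_3/(1+r)^3 + D_4/(1+r)^4 + D_5/(1+r)^5 + TV/(1+r)^5
    = 28473.96768 + 31183.33983 + 34150.51580 + 37400.02628 + 40958.73614 + 630041.73528 = 802208.32101

£802208.32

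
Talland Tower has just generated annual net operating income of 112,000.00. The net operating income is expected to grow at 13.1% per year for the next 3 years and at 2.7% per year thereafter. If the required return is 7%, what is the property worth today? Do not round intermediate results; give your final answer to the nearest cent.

D_1 = 126672.00000
D_2 = 143266.03200
D_3 = 162033.88219
Terminal value at year 3: TV = D_3×(1+g_2)/(r−g_2) = 166408.79701/0.043 = 3869972.02352
P_0 = D_1/(1+r)^1 + D_2/(1+r)^2 + D_3/(1+r)^3 + TV/(1+r)^3
    = 118385.04673 + 125134.10079 + 132267.91402 + 3159049.94642 = 3534837.00796

3534837.01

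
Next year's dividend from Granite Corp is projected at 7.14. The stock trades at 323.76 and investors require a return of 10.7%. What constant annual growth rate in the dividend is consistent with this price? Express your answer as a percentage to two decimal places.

P = D₁/(r−g) ⇒ g = r − D₁/P = 0.107 − 7.14/323.76 = 0.084947

8.49%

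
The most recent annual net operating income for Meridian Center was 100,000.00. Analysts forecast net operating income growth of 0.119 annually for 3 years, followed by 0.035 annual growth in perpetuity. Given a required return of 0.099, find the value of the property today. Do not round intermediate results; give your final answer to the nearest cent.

2018146.57

D_1 = 111900.00000
D_2 = 125216.10000
D_3 = 140116.81590
Terminal value at year 3: TV = D_3×(1+g_2)/(r−g_2) = 145020.90446/0.064 = 2265951.63213
P_0 = D_1/(1+r)^1 + D_2/(1+r)^2 + D_3/(1+r)^3 + TV/(1+r)^3
    = 101819.83621 + 103672.79047 + 105559.46545 + 1707094.48038 = 2018146.57252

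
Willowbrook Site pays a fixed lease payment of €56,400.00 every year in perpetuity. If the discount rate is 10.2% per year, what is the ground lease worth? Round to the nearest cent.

€552941.18

Level perpetuity: PV = C / r = €56,400.00 / 0.102 = €552,941.18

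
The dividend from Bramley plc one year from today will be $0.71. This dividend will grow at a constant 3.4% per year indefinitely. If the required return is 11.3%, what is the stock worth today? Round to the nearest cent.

Growing perpetuity: P = D₁ / (r − g) = $0.7100 / (0.113 − 0.034) = $8.99

$8.99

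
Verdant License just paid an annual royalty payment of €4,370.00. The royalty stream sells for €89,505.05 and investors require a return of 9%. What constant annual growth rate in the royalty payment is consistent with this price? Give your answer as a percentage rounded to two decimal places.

P = D₀(1+g)/(r−g) ⇒ P(r−g) = D₀(1+g) ⇒ g(P+D₀) = P·r − D₀
g = (P·r − D₀)/(P + D₀) = (€89,505.05×0.09 − €4,370.00) / (€89,505.05 + €4,370.00) = 0.039259

3.93%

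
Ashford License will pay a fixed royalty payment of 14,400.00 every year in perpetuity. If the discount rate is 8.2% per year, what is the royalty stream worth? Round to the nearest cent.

Level perpetuity: PV = C / r = 14,400.00 / 0.082 = 175,609.76

175609.76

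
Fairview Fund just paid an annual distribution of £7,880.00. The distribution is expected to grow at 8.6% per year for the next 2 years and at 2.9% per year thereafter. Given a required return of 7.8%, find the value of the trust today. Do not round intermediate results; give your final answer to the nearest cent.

D_1 = 8557.68000
D_2 = 9293.64048
Terminal value at year 2: TV = D_2×(1+g_2)/(r−g_2) = 9563.15605/0.049 = 195166.45008
P_0 = D_1/(1+r)^1 + D_2/(1+r)^2 + TV/(1+r)^2
    = 7938.47866 + 7997.39131 + 167945.21745 = 183881.08743

£183881.09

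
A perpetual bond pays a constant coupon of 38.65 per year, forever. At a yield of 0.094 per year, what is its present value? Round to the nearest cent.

Level perpetuity: PV = C / r = 38.65 / 0.094 = 411.17

411.17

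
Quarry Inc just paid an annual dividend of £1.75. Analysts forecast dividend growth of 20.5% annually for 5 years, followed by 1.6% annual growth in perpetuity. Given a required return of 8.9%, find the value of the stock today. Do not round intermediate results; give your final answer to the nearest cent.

D_1 = 2.10875
D_2 = 2.54104
D_3 = 3.06196
D_4 = 3.68966
D_5 = 4.44604
Terminal value at year 5: TV = D_5×(1+g_2)/(r−g_2) = 4.51718/0.073 = 61.87912
P_0 = D_1/(1+r)^1 + D_2/(1+r)^2 + D_3/(1+r)^3 + D_4/(1+r)^4 + D_5/(1+r)^5 + TV/(1+r)^5
    = 1.93641 + 2.14268 + 2.37091 + 2.62346 + 2.90291 + 40.40217 = 52.37855

£52.38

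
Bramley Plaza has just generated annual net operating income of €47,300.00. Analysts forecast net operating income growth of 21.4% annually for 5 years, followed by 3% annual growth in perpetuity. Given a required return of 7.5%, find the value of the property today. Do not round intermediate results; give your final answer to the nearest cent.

D_1 = 57422.20000
D_2 = 69710.55080
D_3 = 84628.60867
D_4 = 102739.13093
D_5 = 124725.30495
Terminal value at year 5: TV = D_5×(1+g_2)/(r−g_2) = 128467.06409/0.045 = 2854823.64652
P_0 = D_1/(1+r)^1 + D_2/(1+r)^2 + D_3/(1+r)^3 + D_4/(1+r)^4 + D_5/(1+r)^5 + TV/(1+r)^5
    = 53416.00000 + 60322.81302 + 68122.69303 + 76931.11567 + 86878.48783 + 1988552.05482 = 2334223.16438

€2334223.16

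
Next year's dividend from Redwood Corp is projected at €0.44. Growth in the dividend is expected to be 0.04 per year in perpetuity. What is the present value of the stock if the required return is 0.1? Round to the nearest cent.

Growing perpetuity: P = D₁ / (r − g) = €0.4400 / (0.1 − 0.04) = €7.33

€7.33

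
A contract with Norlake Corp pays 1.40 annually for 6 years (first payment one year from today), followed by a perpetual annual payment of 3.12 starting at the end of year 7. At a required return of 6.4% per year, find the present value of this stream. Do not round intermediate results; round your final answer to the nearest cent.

40.40

PV of 6-year annuity: 1.40 × [1 − (1+0.064)^−6] / 0.064 = 6.79858
Perpetuity value at year 6: 3.12 / 0.064 = 48.75000
PV of perpetuity: 48.75000 / (1+0.064)^6 = 33.59888
Total PV = 6.79858 + 33.59888 = 40.39746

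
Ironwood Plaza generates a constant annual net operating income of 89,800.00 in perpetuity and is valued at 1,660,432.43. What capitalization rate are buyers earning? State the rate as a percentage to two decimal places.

P = C/r ⇒ r = C/P = 89,800.00/1,660,432.43 = 0.054082

5.41%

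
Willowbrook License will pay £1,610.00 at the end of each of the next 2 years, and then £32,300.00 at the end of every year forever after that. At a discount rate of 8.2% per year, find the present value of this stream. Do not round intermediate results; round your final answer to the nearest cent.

£339323.75

PV of 2-year annuity: £1,610.00 × [1 − (1+0.082)^−2] / 0.082 = 2863.20260
Perpetuity value at year 2: £32,300.00 / 0.082 = 393902.43902
PV of perpetuity: 393902.43902 / (1+0.082)^2 = 336460.54837
Total PV = 2863.20260 + 336460.54837 = 339323.75096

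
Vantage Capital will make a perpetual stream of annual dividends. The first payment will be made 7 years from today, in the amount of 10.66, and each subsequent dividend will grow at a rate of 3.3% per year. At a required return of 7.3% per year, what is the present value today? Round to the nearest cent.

Value at end of year 6: C₁ / (r − g) = 10.66 / (0.073 − 0.033) = 266.5000
Discount to today: PV = 266.5000 / (1 + 0.073)^6 = 266.5000 / 1.526154 = 174.62

174.62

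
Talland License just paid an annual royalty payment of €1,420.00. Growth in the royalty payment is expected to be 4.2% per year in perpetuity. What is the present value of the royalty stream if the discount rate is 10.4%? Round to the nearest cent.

€23865.16

D₁ = D₀ × (1 + g) = €1,420.00 × 1.042 = €1,479.6400
Growing perpetuity: P = D₁ / (r − g) = €1,479.6400 / (0.104 − 0.042) = €23,865.16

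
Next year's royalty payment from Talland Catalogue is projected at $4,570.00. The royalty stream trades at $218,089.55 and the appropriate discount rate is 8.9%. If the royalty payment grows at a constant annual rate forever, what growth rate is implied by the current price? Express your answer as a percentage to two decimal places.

P = D₁/(r−g) ⇒ g = r − D₁/P = 0.089 − $4,570.00/$218,089.55 = 0.068045

6.80%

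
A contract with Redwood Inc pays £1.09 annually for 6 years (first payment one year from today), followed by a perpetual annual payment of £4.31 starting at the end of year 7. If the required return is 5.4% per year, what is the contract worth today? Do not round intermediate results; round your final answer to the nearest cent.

PV of 6-year annuity: £1.09 × [1 − (1+0.054)^−6] / 0.054 = 5.46243
Perpetuity value at year 6: £4.31 / 0.054 = 79.81481
PV of perpetuity: 79.81481 / (1+0.054)^6 = 58.21566
Total PV = 5.46243 + 58.21566 = 63.67809

£63.68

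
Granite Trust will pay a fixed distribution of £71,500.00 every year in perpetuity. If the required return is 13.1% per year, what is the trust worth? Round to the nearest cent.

Level perpetuity: PV = C / r = £71,500.00 / 0.131 = £545,801.53

£545801.53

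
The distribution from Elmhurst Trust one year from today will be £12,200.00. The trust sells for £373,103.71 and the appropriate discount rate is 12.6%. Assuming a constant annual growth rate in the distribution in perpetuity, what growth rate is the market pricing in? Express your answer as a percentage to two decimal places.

P = D₁/(r−g) ⇒ g = r − D₁/P = 0.126 − £12,200.00/£373,103.71 = 0.093301

9.33%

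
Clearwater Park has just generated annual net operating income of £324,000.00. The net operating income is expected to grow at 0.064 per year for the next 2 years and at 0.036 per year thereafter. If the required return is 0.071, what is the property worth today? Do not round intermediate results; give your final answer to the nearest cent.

D_1 = 344736.00000
D_2 = 366799.10400
Terminal value at year 2: TV = D_2×(1+g_2)/(r−g_2) = 380003.87174/0.035 = 10857253.47840
P_0 = D_1/(1+r)^1 + D_2/(1+r)^2 + TV/(1+r)^2
    = 321882.35294 + 319778.54671 + 9465444.98270 = 10107105.88235

£10107105.88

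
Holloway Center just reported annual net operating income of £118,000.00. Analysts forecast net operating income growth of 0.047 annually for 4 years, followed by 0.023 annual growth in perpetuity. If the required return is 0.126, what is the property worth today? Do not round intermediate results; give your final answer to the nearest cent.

£1270918.71

D_1 = 123546.00000
D_2 = 129352.66200
D_3 = 135432.23711
D_4 = 141797.55226
Terminal value at year 4: TV = D_4×(1+g_2)/(r−g_2) = 145058.89596/0.103 = 1408338.79573
P_0 = D_1/(1+r)^1 + D_2/(1+r)^2 + D_3/(1+r)^3 + D_4/(1+r)^4 + TV/(1+r)^4
    = 109721.13677 + 102023.11740 + 94865.18998 + 88209.46173 + 876099.79955 = 1270918.70543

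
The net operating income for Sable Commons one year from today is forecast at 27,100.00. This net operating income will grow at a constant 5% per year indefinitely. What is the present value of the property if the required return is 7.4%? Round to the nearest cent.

Growing perpetuity: P = D₁ / (r − g) = 27,100.0000 / (0.074 − 0.05) = 1,129,166.67

1129166.67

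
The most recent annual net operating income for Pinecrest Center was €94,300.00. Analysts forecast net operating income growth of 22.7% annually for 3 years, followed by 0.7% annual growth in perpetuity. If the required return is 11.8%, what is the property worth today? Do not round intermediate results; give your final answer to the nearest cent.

€1472641.67

D_1 = 115706.10000
D_2 = 141971.38470
D_3 = 174198.88903
Terminal value at year 3: TV = D_3×(1+g_2)/(r−g_2) = 175418.28125/0.111 = 1580344.87613
P_0 = D_1/(1+r)^1 + D_2/(1+r)^2 + D_3/(1+r)^3 + TV/(1+r)^3
    = 103493.82826 + 113584.01367 + 124657.94702 + 1130905.87974 = 1472641.66870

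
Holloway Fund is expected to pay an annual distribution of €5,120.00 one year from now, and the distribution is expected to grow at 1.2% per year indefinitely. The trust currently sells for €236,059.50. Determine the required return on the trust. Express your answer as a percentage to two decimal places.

P = D₁/(r − g) ⇒ r = D₁/P + g = €5,120.0000/€236,059.50 + 0.012 = 0.021689 + 0.012 = 0.033689

3.37%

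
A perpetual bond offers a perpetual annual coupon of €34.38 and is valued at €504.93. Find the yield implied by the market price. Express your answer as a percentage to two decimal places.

P = C/r ⇒ r = C/P = €34.38/€504.93 = 0.068089

6.81%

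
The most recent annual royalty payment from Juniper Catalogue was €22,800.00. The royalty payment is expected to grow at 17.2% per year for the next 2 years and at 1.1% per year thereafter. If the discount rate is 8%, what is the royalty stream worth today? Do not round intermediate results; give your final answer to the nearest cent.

€445001.42

D_1 = 26721.60000
D_2 = 31317.71520
Terminal value at year 2: TV = D_2×(1+g_2)/(r−g_2) = 31662.21007/0.069 = 458872.60967
P_0 = D_1/(1+r)^1 + D_2/(1+r)^2 + TV/(1+r)^2
    = 24742.22222 + 26849.89300 + 393409.30184 = 445001.41707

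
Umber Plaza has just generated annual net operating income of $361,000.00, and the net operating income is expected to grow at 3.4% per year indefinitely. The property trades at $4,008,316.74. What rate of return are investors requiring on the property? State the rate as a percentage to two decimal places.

12.71%

D₁ = $361,000.00 × 1.034 = $373,274.0000
P = D₁/(r − g) ⇒ r = D₁/P + g = $373,274.0000/$4,008,316.74 + 0.034 = 0.093125 + 0.034 = 0.127125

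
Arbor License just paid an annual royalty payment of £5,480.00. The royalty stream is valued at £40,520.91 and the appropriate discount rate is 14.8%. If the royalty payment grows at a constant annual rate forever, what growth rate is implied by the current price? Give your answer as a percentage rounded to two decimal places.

1.12%

P = D₀(1+g)/(r−g) ⇒ P(r−g) = D₀(1+g) ⇒ g(P+D₀) = P·r − D₀
g = (P·r − D₀)/(P + D₀) = (£40,520.91×0.148 − £5,480.00) / (£40,520.91 + £5,480.00) = 0.011241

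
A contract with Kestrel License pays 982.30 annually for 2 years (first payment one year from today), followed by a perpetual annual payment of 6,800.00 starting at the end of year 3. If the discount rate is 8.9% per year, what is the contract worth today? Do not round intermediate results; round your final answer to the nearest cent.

66156.62

PV of 2-year annuity: 982.30 × [1 − (1+0.089)^−2] / 0.089 = 1730.32158
Perpetuity value at year 2: 6,800.00 / 0.089 = 76404.49438
PV of perpetuity: 76404.49438 / (1+0.089)^2 = 64426.29347
Total PV = 1730.32158 + 64426.29347 = 66156.61505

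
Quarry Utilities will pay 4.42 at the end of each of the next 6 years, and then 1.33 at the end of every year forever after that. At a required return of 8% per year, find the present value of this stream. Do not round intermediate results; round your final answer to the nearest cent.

30.91

PV of 6-year annuity: 4.42 × [1 − (1+0.08)^−6] / 0.08 = 20.43313
Perpetuity value at year 6: 1.33 / 0.08 = 16.62500
PV of perpetuity: 16.62500 / (1+0.08)^6 = 10.47657
Total PV = 20.43313 + 10.47657 = 30.90970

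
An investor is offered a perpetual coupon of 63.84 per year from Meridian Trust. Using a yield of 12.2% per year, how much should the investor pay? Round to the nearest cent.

Level perpetuity: PV = C / r = 63.84 / 0.122 = 523.28

523.28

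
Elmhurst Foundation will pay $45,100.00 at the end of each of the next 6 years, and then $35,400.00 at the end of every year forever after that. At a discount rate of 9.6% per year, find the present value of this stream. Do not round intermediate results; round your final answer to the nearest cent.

PV of 6-year annuity: $45,100.00 × [1 − (1+0.096)^−6] / 0.096 = 198746.30235
Perpetuity value at year 6: $35,400.00 / 0.096 = 368750.00000
PV of perpetuity: 368750.00000 / (1+0.096)^6 = 212749.57642
Total PV = 198746.30235 + 212749.57642 = 411495.87878

$411495.88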